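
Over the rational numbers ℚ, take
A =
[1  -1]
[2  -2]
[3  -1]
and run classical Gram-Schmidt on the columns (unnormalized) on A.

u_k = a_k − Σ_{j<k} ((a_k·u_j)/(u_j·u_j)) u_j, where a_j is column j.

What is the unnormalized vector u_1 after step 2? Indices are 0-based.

Step 1: u_0 = a_0 = (1, 2, 3).
Step 2: u_1 = a_1 − (-4/7)·u_0 = (-3/7, -6/7, 5/7).

u_1 = (-3/7, -6/7, 5/7)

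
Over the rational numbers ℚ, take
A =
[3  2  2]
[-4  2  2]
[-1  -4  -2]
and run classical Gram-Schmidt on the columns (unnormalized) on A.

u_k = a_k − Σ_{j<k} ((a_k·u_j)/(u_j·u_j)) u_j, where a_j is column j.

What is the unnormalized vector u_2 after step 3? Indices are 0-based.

u_2 = (126/155, 14/31, 98/155)

Step 1: u_0 = a_0 = (3, -4, -1).
Step 2: u_1 = a_1 − (1/13)·u_0 = (23/13, 30/13, -51/13).
Step 3: u_2 = a_2 − (0)·u_0 − (104/155)·u_1 = (126/155, 14/31, 98/155).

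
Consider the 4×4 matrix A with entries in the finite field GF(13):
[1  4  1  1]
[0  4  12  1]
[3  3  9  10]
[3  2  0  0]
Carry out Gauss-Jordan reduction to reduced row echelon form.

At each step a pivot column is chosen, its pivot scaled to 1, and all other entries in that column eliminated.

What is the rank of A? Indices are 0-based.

rank = 4

[1] R0 /= 1  ⇒  (1, 4, 1, 1)
     R2 -= 3·R0  ⇒  (0, 4, 6, 7)
     R3 -= 3·R0  ⇒  (0, 3, 10, 10)
[2] R1 /= 4  ⇒  (0, 1, 3, 10)
     R0 -= 4·R1  ⇒  (1, 0, 2, 0)
     R2 -= 4·R1  ⇒  (0, 0, 7, 6)
     R3 -= 3·R1  ⇒  (0, 0, 1, 6)
[3] R2 /= 7  ⇒  (0, 0, 1, 12)
     R0 -= 2·R2  ⇒  (1, 0, 0, 2)
     R1 -= 3·R2  ⇒  (0, 1, 0, 0)
     R3 -= 1·R2  ⇒  (0, 0, 0, 7)
[4] R3 /= 7  ⇒  (0, 0, 0, 1)
     R0 -= 2·R3  ⇒  (1, 0, 0, 0)
     R2 -= 12·R3  ⇒  (0, 0, 1, 0)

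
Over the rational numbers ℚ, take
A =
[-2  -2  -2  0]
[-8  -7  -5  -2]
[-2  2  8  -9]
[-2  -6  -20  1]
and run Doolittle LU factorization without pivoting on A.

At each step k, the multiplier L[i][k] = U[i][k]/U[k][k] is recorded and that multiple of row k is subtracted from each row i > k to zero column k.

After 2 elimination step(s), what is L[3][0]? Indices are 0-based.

[col 0] pivot -2
  R1 -= 4*R0 → (0, 1, 3, -2)  (L[1][0] := 4)
  R2 -= 1*R0 → (0, 4, 10, -9)  (L[2][0] := 1)
  R3 -= 1*R0 → (0, -4, -18, 1)  (L[3][0] := 1)
[col 1] pivot 1
  R2 -= 4*R1 → (0, 0, -2, -1)  (L[2][1] := 4)
  R3 -= -4*R1 → (0, 0, -6, -7)  (L[3][1] := -4)

L[3][0] = 1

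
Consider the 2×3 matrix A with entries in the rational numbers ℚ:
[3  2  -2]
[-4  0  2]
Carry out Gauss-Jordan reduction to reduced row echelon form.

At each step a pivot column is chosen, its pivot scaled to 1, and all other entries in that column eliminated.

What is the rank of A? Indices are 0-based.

[1] R0 /= 3  ⇒  (1, 2/3, -2/3)
     R1 -= -4·R0  ⇒  (0, 8/3, -2/3)
[2] R1 /= 8/3  ⇒  (0, 1, -1/4)
     R0 -= 2/3·R1  ⇒  (1, 0, -1/2)

rank = 2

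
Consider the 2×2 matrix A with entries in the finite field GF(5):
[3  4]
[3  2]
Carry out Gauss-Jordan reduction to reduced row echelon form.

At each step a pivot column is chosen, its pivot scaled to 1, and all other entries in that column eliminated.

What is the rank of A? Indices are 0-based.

[1] R0 /= 3  ⇒  (1, 3)
     R1 -= 3·R0  ⇒  (0, 3)
[2] R1 /= 3  ⇒  (0, 1)
     R0 -= 3·R1  ⇒  (1, 0)

rank = 2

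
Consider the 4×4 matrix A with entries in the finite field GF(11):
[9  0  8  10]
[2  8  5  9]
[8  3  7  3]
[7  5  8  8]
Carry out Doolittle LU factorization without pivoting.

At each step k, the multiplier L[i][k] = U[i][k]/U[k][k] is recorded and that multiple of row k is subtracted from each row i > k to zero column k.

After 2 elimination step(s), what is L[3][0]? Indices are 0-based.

Step 1: pivot at (0,0) is 9.
  row1 ← row1 − (10)·row0  ⇒  L[1][0]=10, U row1=(0, 8, 2, 8)
  row2 ← row2 − (7)·row0  ⇒  L[2][0]=7, U row2=(0, 3, 6, 10)
  row3 ← row3 − (2)·row0  ⇒  L[3][0]=2, U row3=(0, 5, 3, 10)
Step 2: pivot at (1,1) is 8.
  row2 ← row2 − (10)·row1  ⇒  L[2][1]=10, U row2=(0, 0, 8, 7)
  row3 ← row3 − (2)·row1  ⇒  L[3][1]=2, U row3=(0, 0, 10, 5)

L[3][0] = 2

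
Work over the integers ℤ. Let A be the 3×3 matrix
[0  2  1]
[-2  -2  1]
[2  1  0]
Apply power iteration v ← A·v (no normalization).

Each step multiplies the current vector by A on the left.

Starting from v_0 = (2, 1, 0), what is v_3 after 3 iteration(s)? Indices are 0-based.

v_0 = (2, 1, 0).
v_1 = A·v_0 = (2, -6, 5).
v_2 = A·v_1 = (-7, 13, -2).
v_3 = A·v_2 = (24, -14, -1).

v_3 = (24, -14, -1)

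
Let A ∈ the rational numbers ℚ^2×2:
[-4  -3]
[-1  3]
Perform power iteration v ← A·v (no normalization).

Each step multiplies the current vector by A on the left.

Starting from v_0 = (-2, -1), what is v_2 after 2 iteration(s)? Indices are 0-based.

v_0 = (-2, -1).
v_1 = A·v_0 = (11, -1).
v_2 = A·v_1 = (-41, -14).

v_2 = (-41, -14)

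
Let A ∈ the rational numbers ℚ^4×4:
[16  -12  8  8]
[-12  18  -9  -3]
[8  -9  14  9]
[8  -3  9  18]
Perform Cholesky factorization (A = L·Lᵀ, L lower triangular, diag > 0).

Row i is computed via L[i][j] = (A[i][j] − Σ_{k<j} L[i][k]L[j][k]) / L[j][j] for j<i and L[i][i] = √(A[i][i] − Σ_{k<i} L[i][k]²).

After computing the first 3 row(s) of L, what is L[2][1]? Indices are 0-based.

L[2][1] = -1

Step 1: L[0][0] = √(16) = 4.
  L[1][0] = (-12) / L[0][0] = -3.
Step 2: L[1][1] = √(9) = 3.
  L[2][0] = (8) / L[0][0] = 2.
  L[2][1] = (-3) / L[1][1] = -1.
Step 3: L[2][2] = √(9) = 3.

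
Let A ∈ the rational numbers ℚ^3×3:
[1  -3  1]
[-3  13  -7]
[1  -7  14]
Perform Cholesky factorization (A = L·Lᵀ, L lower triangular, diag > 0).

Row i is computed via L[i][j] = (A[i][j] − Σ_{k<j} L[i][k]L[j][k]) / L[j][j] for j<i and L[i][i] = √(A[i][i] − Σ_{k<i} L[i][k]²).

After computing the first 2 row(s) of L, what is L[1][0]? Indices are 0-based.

L[1][0] = -3

Step 1: L[0][0] = √(1) = 1.
  L[1][0] = (-3) / L[0][0] = -3.
Step 2: L[1][1] = √(4) = 2.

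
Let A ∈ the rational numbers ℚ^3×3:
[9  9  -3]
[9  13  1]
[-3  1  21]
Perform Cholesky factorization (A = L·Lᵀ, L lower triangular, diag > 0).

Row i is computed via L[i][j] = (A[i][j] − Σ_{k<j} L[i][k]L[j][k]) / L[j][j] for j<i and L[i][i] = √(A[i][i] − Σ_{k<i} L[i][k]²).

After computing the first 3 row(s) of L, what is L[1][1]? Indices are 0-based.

Step 1: L[0][0] = √(9) = 3.
  L[1][0] = (9) / L[0][0] = 3.
Step 2: L[1][1] = √(4) = 2.
  L[2][0] = (-3) / L[0][0] = -1.
  L[2][1] = (4) / L[1][1] = 2.
Step 3: L[2][2] = √(16) = 4.

L[1][1] = 2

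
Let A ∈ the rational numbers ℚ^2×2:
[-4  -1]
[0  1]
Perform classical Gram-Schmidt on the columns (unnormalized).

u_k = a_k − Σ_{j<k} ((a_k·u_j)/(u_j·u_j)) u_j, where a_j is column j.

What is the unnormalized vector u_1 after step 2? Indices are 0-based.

Step 1: u_0 = a_0 = (-4, 0).
Step 2: u_1 = a_1 − (1/4)·u_0 = (0, 1).

u_1 = (0, 1)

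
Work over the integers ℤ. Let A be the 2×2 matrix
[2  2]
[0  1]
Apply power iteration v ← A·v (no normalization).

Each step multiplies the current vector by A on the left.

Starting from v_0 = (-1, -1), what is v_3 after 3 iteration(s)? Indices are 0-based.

v_3 = (-22, -1)

v_0 = (-1, -1).
v_1 = A·v_0 = (-4, -1).
v_2 = A·v_1 = (-10, -1).
v_3 = A·v_2 = (-22, -1).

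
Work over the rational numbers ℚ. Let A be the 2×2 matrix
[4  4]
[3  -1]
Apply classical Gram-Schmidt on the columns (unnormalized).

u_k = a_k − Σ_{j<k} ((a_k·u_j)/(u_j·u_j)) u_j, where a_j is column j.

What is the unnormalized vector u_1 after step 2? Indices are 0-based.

Step 1: u_0 = a_0 = (4, 3).
Step 2: u_1 = a_1 − (13/25)·u_0 = (48/25, -64/25).

u_1 = (48/25, -64/25)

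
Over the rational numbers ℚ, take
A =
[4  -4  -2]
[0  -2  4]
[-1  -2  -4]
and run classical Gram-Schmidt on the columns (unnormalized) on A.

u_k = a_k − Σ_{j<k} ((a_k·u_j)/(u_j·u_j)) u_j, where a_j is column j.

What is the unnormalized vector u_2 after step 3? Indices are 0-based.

Step 1: u_0 = a_0 = (4, 0, -1).
Step 2: u_1 = a_1 − (-14/17)·u_0 = (-12/17, -2, -48/17).
Step 3: u_2 = a_2 − (-4/17)·u_0 − (20/53)·u_1 = (-42/53, 252/53, -168/53).

u_2 = (-42/53, 252/53, -168/53)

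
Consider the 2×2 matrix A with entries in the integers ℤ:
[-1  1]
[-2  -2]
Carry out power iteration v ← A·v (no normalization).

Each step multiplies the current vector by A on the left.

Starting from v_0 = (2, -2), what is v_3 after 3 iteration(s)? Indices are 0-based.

v_3 = (4, -24)

v_0 = (2, -2).
v_1 = A·v_0 = (-4, 0).
v_2 = A·v_1 = (4, 8).
v_3 = A·v_2 = (4, -24).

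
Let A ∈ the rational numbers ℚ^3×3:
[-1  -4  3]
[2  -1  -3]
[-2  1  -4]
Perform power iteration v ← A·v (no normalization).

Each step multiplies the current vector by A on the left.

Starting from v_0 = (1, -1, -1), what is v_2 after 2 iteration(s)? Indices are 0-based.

v_2 = (-21, -9, 2)

v_0 = (1, -1, -1).
v_1 = A·v_0 = (0, 6, 1).
v_2 = A·v_1 = (-21, -9, 2).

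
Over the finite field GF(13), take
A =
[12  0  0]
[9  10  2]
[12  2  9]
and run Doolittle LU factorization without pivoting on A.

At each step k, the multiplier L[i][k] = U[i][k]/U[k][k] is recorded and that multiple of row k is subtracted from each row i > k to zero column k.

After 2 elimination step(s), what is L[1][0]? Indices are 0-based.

L[1][0] = 4

[col 0] pivot 12
  R1 -= 4*R0 → (0, 10, 2)  (L[1][0] := 4)
  R2 -= 1*R0 → (0, 2, 9)  (L[2][0] := 1)
[col 1] pivot 10
  R2 -= 8*R1 → (0, 0, 6)  (L[2][1] := 8)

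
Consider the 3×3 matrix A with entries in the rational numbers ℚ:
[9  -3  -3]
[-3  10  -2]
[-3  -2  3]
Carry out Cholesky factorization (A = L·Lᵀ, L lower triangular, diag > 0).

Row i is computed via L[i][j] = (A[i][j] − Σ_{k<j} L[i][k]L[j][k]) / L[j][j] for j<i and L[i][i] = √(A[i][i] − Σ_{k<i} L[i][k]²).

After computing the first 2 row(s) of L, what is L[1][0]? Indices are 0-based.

L[1][0] = -1

Step 1: L[0][0] = √(9) = 3.
  L[1][0] = (-3) / L[0][0] = -1.
Step 2: L[1][1] = √(9) = 3.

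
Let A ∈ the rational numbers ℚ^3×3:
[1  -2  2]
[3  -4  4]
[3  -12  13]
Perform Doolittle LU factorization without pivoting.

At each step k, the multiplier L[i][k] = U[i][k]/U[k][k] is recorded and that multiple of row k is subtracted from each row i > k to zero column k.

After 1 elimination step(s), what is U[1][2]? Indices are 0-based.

U[1][2] = -2

[col 0] pivot 1
  R1 -= 3*R0 → (0, 2, -2)  (L[1][0] := 3)
  R2 -= 3*R0 → (0, -6, 7)  (L[2][0] := 3)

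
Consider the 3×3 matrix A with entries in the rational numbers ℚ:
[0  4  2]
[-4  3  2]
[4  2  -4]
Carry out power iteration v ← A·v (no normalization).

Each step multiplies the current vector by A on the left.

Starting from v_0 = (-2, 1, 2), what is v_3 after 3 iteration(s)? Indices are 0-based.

v_0 = (-2, 1, 2).
v_1 = A·v_0 = (8, 15, -14).
v_2 = A·v_1 = (32, -15, 118).
v_3 = A·v_2 = (176, 63, -374).

v_3 = (176, 63, -374)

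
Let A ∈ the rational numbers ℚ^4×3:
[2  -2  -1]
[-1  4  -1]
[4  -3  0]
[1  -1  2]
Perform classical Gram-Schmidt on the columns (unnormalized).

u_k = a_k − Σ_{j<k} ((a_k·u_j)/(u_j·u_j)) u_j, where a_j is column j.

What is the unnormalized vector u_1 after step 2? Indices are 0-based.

Step 1: u_0 = a_0 = (2, -1, 4, 1).
Step 2: u_1 = a_1 − (-21/22)·u_0 = (-1/11, 67/22, 9/11, -1/22).

u_1 = (-1/11, 67/22, 9/11, -1/22)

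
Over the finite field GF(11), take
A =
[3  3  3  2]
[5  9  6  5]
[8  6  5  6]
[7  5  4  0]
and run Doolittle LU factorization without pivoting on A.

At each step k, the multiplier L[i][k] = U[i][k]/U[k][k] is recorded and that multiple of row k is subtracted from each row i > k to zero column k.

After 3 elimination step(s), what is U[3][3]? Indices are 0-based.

U[3][3] = 2

Step 1: pivot at (0,0) is 3.
  row1 ← row1 − (9)·row0  ⇒  L[1][0]=9, U row1=(0, 4, 1, 9)
  row2 ← row2 − (10)·row0  ⇒  L[2][0]=10, U row2=(0, 9, 8, 8)
  row3 ← row3 − (6)·row0  ⇒  L[3][0]=6, U row3=(0, 9, 8, 10)
Step 2: pivot at (1,1) is 4.
  row2 ← row2 − (5)·row1  ⇒  L[2][1]=5, U row2=(0, 0, 3, 7)
  row3 ← row3 − (5)·row1  ⇒  L[3][1]=5, U row3=(0, 0, 3, 9)
Step 3: pivot at (2,2) is 3.
  row3 ← row3 − (1)·row2  ⇒  L[3][2]=1, U row3=(0, 0, 0, 2)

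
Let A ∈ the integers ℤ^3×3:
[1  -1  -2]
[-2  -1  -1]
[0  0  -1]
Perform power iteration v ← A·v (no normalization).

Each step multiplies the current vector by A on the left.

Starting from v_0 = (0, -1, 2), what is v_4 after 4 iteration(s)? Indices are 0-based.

v_4 = (8, 39, 2)

v_0 = (0, -1, 2).
v_1 = A·v_0 = (-3, -1, -2).
v_2 = A·v_1 = (2, 9, 2).
v_3 = A·v_2 = (-11, -15, -2).
v_4 = A·v_3 = (8, 39, 2).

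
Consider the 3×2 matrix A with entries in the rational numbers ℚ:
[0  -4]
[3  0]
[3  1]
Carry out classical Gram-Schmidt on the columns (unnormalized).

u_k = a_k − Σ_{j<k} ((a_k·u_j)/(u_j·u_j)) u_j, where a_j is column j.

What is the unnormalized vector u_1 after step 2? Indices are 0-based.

u_1 = (-4, -1/2, 1/2)

Step 1: u_0 = a_0 = (0, 3, 3).
Step 2: u_1 = a_1 − (1/6)·u_0 = (-4, -1/2, 1/2).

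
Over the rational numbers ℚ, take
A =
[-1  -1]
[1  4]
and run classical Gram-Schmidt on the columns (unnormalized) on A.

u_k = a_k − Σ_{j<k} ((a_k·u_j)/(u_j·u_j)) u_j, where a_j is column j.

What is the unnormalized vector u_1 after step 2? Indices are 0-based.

u_1 = (3/2, 3/2)

Step 1: u_0 = a_0 = (-1, 1).
Step 2: u_1 = a_1 − (5/2)·u_0 = (3/2, 3/2).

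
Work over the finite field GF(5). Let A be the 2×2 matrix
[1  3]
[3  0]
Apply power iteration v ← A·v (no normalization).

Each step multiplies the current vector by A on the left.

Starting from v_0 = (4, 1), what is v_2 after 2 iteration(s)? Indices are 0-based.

v_2 = (3, 1)

v_0 = (4, 1).
v_1 = A·v_0 = (2, 2).
v_2 = A·v_1 = (3, 1).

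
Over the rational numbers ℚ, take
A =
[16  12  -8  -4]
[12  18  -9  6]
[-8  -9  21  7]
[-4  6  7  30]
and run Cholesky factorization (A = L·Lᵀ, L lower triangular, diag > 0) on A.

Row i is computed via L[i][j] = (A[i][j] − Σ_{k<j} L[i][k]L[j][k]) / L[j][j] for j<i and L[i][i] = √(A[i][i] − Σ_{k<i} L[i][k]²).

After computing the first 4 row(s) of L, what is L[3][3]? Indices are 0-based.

Step 1: L[0][0] = √(16) = 4.
  L[1][0] = (12) / L[0][0] = 3.
Step 2: L[1][1] = √(9) = 3.
  L[2][0] = (-8) / L[0][0] = -2.
  L[2][1] = (-3) / L[1][1] = -1.
Step 3: L[2][2] = √(16) = 4.
  L[3][0] = (-4) / L[0][0] = -1.
  L[3][1] = (9) / L[1][1] = 3.
  L[3][2] = (8) / L[2][2] = 2.
Step 4: L[3][3] = √(16) = 4.

L[3][3] = 4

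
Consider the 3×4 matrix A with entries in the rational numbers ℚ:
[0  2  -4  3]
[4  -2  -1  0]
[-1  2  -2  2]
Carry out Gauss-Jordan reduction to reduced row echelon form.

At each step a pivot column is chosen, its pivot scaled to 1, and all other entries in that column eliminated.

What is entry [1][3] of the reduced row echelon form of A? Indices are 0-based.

M[1][3] = 5/6

step 1: exchange rows 0,1
step 1: normalize row 0 (÷4) = (1, -1/2, -1/4, 0)
  row 2: subtract -1×row0 = (0, 3/2, -9/4, 2)
step 2: normalize row 1 (÷2) = (0, 1, -2, 3/2)
  row 0: subtract -1/2×row1 = (1, 0, -5/4, 3/4)
  row 2: subtract 3/2×row1 = (0, 0, 3/4, -1/4)
step 3: normalize row 2 (÷3/4) = (0, 0, 1, -1/3)
  row 0: subtract -5/4×row2 = (1, 0, 0, 1/3)
  row 1: subtract -2×row2 = (0, 1, 0, 5/6)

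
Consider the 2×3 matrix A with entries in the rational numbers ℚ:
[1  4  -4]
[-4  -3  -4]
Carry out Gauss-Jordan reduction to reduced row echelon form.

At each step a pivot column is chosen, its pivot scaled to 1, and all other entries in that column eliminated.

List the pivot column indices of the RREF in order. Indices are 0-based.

[1] R0 /= 1  ⇒  (1, 4, -4)
     R1 -= -4·R0  ⇒  (0, 13, -20)
[2] R1 /= 13  ⇒  (0, 1, -20/13)
     R0 -= 4·R1  ⇒  (1, 0, 28/13)

pivot columns: 0, 1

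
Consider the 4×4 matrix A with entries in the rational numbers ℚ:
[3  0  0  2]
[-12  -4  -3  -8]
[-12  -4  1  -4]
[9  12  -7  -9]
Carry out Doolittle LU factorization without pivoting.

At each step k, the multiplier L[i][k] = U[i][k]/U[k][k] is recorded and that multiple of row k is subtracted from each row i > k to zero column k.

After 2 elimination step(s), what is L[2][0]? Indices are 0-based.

L[2][0] = -4

Step 1: pivot at (0,0) is 3.
  row1 ← row1 − (-4)·row0  ⇒  L[1][0]=-4, U row1=(0, -4, -3, 0)
  row2 ← row2 − (-4)·row0  ⇒  L[2][0]=-4, U row2=(0, -4, 1, 4)
  row3 ← row3 − (3)·row0  ⇒  L[3][0]=3, U row3=(0, 12, -7, -15)
Step 2: pivot at (1,1) is -4.
  row2 ← row2 − (1)·row1  ⇒  L[2][1]=1, U row2=(0, 0, 4, 4)
  row3 ← row3 − (-3)·row1  ⇒  L[3][1]=-3, U row3=(0, 0, -16, -15)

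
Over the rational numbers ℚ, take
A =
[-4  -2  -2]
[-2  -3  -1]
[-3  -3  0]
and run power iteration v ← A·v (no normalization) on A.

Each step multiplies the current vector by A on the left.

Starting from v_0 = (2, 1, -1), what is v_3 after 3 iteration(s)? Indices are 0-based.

v_0 = (2, 1, -1).
v_1 = A·v_0 = (-8, -6, -9).
v_2 = A·v_1 = (62, 43, 42).
v_3 = A·v_2 = (-418, -295, -315).

v_3 = (-418, -295, -315)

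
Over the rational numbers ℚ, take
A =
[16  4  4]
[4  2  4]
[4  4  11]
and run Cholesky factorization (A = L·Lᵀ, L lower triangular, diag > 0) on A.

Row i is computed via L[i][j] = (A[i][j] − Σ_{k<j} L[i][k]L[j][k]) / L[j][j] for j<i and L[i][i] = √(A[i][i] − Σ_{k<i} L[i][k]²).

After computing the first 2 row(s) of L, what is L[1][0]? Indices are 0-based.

Step 1: L[0][0] = √(16) = 4.
  L[1][0] = (4) / L[0][0] = 1.
Step 2: L[1][1] = √(1) = 1.

L[1][0] = 1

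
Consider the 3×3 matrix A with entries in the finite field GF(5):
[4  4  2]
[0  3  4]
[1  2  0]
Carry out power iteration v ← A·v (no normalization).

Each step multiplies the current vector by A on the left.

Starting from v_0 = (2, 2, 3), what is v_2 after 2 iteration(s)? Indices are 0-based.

v_2 = (2, 3, 3)

v_0 = (2, 2, 3).
v_1 = A·v_0 = (2, 3, 1).
v_2 = A·v_1 = (2, 3, 3).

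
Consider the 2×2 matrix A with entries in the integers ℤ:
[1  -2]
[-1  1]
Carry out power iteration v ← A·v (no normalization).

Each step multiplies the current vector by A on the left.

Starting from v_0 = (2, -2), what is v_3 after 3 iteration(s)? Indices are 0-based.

v_0 = (2, -2).
v_1 = A·v_0 = (6, -4).
v_2 = A·v_1 = (14, -10).
v_3 = A·v_2 = (34, -24).

v_3 = (34, -24)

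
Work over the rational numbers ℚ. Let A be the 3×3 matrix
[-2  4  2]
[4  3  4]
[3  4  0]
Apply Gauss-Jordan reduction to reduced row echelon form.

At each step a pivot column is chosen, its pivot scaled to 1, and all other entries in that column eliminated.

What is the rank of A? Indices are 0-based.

rank = 3

step 1: normalize row 0 (÷-2) = (1, -2, -1)
  row 1: subtract 4×row0 = (0, 11, 8)
  row 2: subtract 3×row0 = (0, 10, 3)
step 2: normalize row 1 (÷11) = (0, 1, 8/11)
  row 0: subtract -2×row1 = (1, 0, 5/11)
  row 2: subtract 10×row1 = (0, 0, -47/11)
step 3: normalize row 2 (÷-47/11) = (0, 0, 1)
  row 0: subtract 5/11×row2 = (1, 0, 0)
  row 1: subtract 8/11×row2 = (0, 1, 0)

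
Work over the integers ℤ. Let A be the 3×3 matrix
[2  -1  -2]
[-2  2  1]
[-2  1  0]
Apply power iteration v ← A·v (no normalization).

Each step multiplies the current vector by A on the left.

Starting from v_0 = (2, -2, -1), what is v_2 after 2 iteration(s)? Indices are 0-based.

v_0 = (2, -2, -1).
v_1 = A·v_0 = (8, -9, -6).
v_2 = A·v_1 = (37, -40, -25).

v_2 = (37, -40, -25)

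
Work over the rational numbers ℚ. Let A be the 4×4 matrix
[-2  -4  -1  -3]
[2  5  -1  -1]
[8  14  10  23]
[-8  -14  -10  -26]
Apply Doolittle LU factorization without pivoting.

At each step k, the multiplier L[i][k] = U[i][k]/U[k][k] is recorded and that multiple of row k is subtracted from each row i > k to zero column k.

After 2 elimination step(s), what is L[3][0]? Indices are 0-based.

k=0: U[0][0]=-2
  eliminate (1,0): mult=-1, new row 1: (0, 1, -2, -4); set L[1][0]=-1
  eliminate (2,0): mult=-4, new row 2: (0, -2, 6, 11); set L[2][0]=-4
  eliminate (3,0): mult=4, new row 3: (0, 2, -6, -14); set L[3][0]=4
k=1: U[1][1]=1
  eliminate (2,1): mult=-2, new row 2: (0, 0, 2, 3); set L[2][1]=-2
  eliminate (3,1): mult=2, new row 3: (0, 0, -2, -6); set L[3][1]=2

L[3][0] = 4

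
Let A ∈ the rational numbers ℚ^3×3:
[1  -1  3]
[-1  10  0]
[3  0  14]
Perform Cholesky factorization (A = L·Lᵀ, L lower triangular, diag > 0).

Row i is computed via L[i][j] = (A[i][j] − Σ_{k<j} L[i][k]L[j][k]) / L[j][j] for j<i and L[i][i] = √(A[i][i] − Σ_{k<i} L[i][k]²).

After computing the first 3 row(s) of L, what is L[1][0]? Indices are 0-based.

Step 1: L[0][0] = √(1) = 1.
  L[1][0] = (-1) / L[0][0] = -1.
Step 2: L[1][1] = √(9) = 3.
  L[2][0] = (3) / L[0][0] = 3.
  L[2][1] = (3) / L[1][1] = 1.
Step 3: L[2][2] = √(4) = 2.

L[1][0] = -1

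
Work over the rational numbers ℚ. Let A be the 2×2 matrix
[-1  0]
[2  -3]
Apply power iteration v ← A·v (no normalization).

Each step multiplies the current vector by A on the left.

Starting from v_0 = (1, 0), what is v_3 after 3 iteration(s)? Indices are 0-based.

v_0 = (1, 0).
v_1 = A·v_0 = (-1, 2).
v_2 = A·v_1 = (1, -8).
v_3 = A·v_2 = (-1, 26).

v_3 = (-1, 26)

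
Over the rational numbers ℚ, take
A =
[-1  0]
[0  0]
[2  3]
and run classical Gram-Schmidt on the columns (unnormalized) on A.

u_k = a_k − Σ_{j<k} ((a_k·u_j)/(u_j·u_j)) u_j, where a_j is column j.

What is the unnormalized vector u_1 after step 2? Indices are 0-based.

Step 1: u_0 = a_0 = (-1, 0, 2).
Step 2: u_1 = a_1 − (6/5)·u_0 = (6/5, 0, 3/5).

u_1 = (6/5, 0, 3/5)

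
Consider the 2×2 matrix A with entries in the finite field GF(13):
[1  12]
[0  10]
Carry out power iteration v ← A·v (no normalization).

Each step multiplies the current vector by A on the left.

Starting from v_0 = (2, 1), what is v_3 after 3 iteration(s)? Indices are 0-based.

v_0 = (2, 1).
v_1 = A·v_0 = (1, 10).
v_2 = A·v_1 = (4, 9).
v_3 = A·v_2 = (8, 12).

v_3 = (8, 12)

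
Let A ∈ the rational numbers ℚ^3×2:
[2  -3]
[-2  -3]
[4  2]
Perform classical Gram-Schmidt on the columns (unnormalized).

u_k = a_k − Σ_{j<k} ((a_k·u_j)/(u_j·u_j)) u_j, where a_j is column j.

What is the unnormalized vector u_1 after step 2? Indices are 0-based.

Step 1: u_0 = a_0 = (2, -2, 4).
Step 2: u_1 = a_1 − (1/3)·u_0 = (-11/3, -7/3, 2/3).

u_1 = (-11/3, -7/3, 2/3)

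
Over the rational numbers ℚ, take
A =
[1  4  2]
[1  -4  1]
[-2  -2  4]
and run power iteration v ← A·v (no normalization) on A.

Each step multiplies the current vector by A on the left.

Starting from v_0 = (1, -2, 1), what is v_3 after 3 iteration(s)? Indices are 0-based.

v_0 = (1, -2, 1).
v_1 = A·v_0 = (-5, 10, 6).
v_2 = A·v_1 = (47, -39, 14).
v_3 = A·v_2 = (-81, 217, 40).

v_3 = (-81, 217, 40)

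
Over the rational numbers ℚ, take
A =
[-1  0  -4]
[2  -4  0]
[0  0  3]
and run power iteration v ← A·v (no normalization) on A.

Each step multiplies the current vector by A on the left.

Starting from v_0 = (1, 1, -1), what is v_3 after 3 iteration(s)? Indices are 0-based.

v_3 = (27, -38, -27)

v_0 = (1, 1, -1).
v_1 = A·v_0 = (3, -2, -3).
v_2 = A·v_1 = (9, 14, -9).
v_3 = A·v_2 = (27, -38, -27).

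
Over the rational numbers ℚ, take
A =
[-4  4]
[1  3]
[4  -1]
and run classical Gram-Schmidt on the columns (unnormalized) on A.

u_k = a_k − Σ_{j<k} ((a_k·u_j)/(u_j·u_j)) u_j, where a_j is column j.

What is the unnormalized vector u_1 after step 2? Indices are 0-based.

u_1 = (64/33, 116/33, 35/33)

Step 1: u_0 = a_0 = (-4, 1, 4).
Step 2: u_1 = a_1 − (-17/33)·u_0 = (64/33, 116/33, 35/33).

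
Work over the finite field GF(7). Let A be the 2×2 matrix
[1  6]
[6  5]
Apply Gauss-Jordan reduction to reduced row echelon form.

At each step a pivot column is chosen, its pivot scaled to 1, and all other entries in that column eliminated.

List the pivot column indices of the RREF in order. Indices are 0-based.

pivot(0,0)=1: scale R0 → (1, 6)
  clear (1,0): R1 −= (6)R0 → (0, 4)
pivot(1,1)=4: scale R1 → (0, 1)
  clear (0,1): R0 −= (6)R1 → (1, 0)

pivot columns: 0, 1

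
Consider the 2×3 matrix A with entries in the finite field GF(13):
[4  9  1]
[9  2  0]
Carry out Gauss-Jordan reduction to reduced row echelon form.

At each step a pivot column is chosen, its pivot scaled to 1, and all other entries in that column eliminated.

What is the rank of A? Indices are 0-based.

rank = 2

[1] R0 /= 4  ⇒  (1, 12, 10)
     R1 -= 9·R0  ⇒  (0, 11, 1)
[2] R1 /= 11  ⇒  (0, 1, 6)
     R0 -= 12·R1  ⇒  (1, 0, 3)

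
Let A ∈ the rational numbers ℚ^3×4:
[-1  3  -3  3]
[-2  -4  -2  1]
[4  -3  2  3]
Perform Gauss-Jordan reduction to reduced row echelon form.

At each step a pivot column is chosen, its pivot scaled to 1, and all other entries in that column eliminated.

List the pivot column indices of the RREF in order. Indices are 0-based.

pivot(0,0)=-1: scale R0 → (1, -3, 3, -3)
  clear (1,0): R1 −= (-2)R0 → (0, -10, 4, -5)
  clear (2,0): R2 −= (4)R0 → (0, 9, -10, 15)
pivot(1,1)=-10: scale R1 → (0, 1, -2/5, 1/2)
  clear (0,1): R0 −= (-3)R1 → (1, 0, 9/5, -3/2)
  clear (2,1): R2 −= (9)R1 → (0, 0, -32/5, 21/2)
pivot(2,2)=-32/5: scale R2 → (0, 0, 1, -105/64)
  clear (0,2): R0 −= (9/5)R2 → (1, 0, 0, 93/64)
  clear (1,2): R1 −= (-2/5)R2 → (0, 1, 0, -5/32)

pivot columns: 0, 1, 2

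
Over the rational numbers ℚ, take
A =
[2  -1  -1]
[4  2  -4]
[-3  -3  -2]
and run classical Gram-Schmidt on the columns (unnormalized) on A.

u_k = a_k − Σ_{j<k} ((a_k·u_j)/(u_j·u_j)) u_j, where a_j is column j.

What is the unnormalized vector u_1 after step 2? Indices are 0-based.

Step 1: u_0 = a_0 = (2, 4, -3).
Step 2: u_1 = a_1 − (15/29)·u_0 = (-59/29, -2/29, -42/29).

u_1 = (-59/29, -2/29, -42/29)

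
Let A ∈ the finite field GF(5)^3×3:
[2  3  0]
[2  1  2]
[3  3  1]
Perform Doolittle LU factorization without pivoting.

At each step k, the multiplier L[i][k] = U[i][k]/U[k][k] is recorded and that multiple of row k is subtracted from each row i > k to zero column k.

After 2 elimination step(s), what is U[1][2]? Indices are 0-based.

[col 0] pivot 2
  R1 -= 1*R0 → (0, 3, 2)  (L[1][0] := 1)
  R2 -= 4*R0 → (0, 1, 1)  (L[2][0] := 4)
[col 1] pivot 3
  R2 -= 2*R1 → (0, 0, 2)  (L[2][1] := 2)

U[1][2] = 2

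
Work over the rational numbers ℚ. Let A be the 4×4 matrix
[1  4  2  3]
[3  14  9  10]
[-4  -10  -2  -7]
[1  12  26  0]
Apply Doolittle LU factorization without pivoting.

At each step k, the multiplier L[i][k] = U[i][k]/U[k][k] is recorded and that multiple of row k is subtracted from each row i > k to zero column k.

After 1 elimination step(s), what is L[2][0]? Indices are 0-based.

[col 0] pivot 1
  R1 -= 3*R0 → (0, 2, 3, 1)  (L[1][0] := 3)
  R2 -= -4*R0 → (0, 6, 6, 5)  (L[2][0] := -4)
  R3 -= 1*R0 → (0, 8, 24, -3)  (L[3][0] := 1)

L[2][0] = -4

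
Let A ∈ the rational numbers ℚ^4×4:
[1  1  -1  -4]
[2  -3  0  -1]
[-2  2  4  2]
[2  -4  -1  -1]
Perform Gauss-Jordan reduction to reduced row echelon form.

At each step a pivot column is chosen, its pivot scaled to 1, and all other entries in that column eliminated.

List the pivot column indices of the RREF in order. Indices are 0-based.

step 1: normalize row 0 (÷1) = (1, 1, -1, -4)
  row 1: subtract 2×row0 = (0, -5, 2, 7)
  row 2: subtract -2×row0 = (0, 4, 2, -6)
  row 3: subtract 2×row0 = (0, -6, 1, 7)
step 2: normalize row 1 (÷-5) = (0, 1, -2/5, -7/5)
  row 0: subtract 1×row1 = (1, 0, -3/5, -13/5)
  row 2: subtract 4×row1 = (0, 0, 18/5, -2/5)
  row 3: subtract -6×row1 = (0, 0, -7/5, -7/5)
step 3: normalize row 2 (÷18/5) = (0, 0, 1, -1/9)
  row 0: subtract -3/5×row2 = (1, 0, 0, -8/3)
  row 1: subtract -2/5×row2 = (0, 1, 0, -13/9)
  row 3: subtract -7/5×row2 = (0, 0, 0, -14/9)
step 4: normalize row 3 (÷-14/9) = (0, 0, 0, 1)
  row 0: subtract -8/3×row3 = (1, 0, 0, 0)
  row 1: subtract -13/9×row3 = (0, 1, 0, 0)
  row 2: subtract -1/9×row3 = (0, 0, 1, 0)

pivot columns: 0, 1, 2, 3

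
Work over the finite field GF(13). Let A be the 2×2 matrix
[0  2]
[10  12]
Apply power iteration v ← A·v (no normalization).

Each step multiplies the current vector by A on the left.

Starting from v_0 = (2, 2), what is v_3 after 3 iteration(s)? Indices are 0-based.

v_3 = (5, 0)

v_0 = (2, 2).
v_1 = A·v_0 = (4, 5).
v_2 = A·v_1 = (10, 9).
v_3 = A·v_2 = (5, 0).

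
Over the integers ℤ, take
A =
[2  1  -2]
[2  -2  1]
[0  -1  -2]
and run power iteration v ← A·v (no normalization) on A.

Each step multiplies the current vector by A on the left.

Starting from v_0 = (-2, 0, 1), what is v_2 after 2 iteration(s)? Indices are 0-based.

v_0 = (-2, 0, 1).
v_1 = A·v_0 = (-6, -3, -2).
v_2 = A·v_1 = (-11, -8, 7).

v_2 = (-11, -8, 7)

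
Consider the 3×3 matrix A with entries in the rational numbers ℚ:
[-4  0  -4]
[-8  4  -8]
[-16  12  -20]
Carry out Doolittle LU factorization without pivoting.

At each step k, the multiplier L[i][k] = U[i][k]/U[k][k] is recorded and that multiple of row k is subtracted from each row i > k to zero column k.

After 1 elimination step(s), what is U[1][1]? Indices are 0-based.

Step 1: pivot at (0,0) is -4.
  row1 ← row1 − (2)·row0  ⇒  L[1][0]=2, U row1=(0, 4, 0)
  row2 ← row2 − (4)·row0  ⇒  L[2][0]=4, U row2=(0, 12, -4)

U[1][1] = 4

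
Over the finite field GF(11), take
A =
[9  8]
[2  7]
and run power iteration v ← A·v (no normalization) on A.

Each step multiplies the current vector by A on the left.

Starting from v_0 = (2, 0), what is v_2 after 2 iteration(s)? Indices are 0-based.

v_0 = (2, 0).
v_1 = A·v_0 = (7, 4).
v_2 = A·v_1 = (7, 9).

v_2 = (7, 9)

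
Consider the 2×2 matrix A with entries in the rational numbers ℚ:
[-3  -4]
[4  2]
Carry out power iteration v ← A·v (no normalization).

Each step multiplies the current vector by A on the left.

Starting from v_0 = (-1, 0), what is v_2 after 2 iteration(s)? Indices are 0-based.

v_2 = (7, 4)

v_0 = (-1, 0).
v_1 = A·v_0 = (3, -4).
v_2 = A·v_1 = (7, 4).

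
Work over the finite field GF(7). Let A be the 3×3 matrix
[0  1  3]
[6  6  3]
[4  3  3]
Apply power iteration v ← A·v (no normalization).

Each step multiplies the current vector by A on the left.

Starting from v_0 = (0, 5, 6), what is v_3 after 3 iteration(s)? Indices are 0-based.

v_0 = (0, 5, 6).
v_1 = A·v_0 = (2, 6, 5).
v_2 = A·v_1 = (0, 0, 6).
v_3 = A·v_2 = (4, 4, 4).

v_3 = (4, 4, 4)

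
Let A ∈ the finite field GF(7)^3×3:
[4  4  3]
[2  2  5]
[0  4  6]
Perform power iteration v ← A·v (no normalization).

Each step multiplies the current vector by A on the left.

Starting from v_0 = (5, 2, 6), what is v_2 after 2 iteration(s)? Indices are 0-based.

v_2 = (2, 1, 6)

v_0 = (5, 2, 6).
v_1 = A·v_0 = (4, 2, 2).
v_2 = A·v_1 = (2, 1, 6).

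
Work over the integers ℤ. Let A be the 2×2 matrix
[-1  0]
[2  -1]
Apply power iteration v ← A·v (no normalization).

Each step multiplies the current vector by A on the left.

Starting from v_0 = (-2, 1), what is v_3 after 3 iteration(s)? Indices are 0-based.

v_3 = (2, -13)

v_0 = (-2, 1).
v_1 = A·v_0 = (2, -5).
v_2 = A·v_1 = (-2, 9).
v_3 = A·v_2 = (2, -13).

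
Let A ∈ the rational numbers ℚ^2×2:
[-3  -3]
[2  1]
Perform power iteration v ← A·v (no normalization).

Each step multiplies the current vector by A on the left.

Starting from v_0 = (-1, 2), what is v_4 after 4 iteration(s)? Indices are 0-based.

v_0 = (-1, 2).
v_1 = A·v_0 = (-3, 0).
v_2 = A·v_1 = (9, -6).
v_3 = A·v_2 = (-9, 12).
v_4 = A·v_3 = (-9, -6).

v_4 = (-9, -6)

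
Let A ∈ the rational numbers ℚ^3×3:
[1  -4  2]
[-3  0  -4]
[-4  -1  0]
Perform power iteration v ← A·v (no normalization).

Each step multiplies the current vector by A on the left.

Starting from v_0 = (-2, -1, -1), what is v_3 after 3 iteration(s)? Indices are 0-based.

v_0 = (-2, -1, -1).
v_1 = A·v_0 = (0, 10, 9).
v_2 = A·v_1 = (-22, -36, -10).
v_3 = A·v_2 = (102, 106, 124).

v_3 = (102, 106, 124)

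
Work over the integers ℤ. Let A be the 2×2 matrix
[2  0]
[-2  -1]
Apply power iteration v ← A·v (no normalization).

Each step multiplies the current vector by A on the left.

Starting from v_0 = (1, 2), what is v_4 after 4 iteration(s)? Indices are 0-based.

v_0 = (1, 2).
v_1 = A·v_0 = (2, -4).
v_2 = A·v_1 = (4, 0).
v_3 = A·v_2 = (8, -8).
v_4 = A·v_3 = (16, -8).

v_4 = (16, -8)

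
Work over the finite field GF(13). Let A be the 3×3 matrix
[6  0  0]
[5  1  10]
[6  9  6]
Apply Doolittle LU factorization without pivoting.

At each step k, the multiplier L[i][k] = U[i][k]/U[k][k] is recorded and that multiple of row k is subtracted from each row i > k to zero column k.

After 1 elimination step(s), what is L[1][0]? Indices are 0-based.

Step 1: pivot at (0,0) is 6.
  row1 ← row1 − (3)·row0  ⇒  L[1][0]=3, U row1=(0, 1, 10)
  row2 ← row2 − (1)·row0  ⇒  L[2][0]=1, U row2=(0, 9, 6)

L[1][0] = 3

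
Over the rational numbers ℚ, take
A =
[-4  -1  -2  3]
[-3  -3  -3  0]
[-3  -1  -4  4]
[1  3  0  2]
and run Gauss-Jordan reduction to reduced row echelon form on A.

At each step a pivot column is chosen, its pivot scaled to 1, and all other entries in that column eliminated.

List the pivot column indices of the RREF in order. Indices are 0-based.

[1] R0 /= -4  ⇒  (1, 1/4, 1/2, -3/4)
     R1 -= -3·R0  ⇒  (0, -9/4, -3/2, -9/4)
     R2 -= -3·R0  ⇒  (0, -1/4, -5/2, 7/4)
     R3 -= 1·R0  ⇒  (0, 11/4, -1/2, 11/4)
[2] R1 /= -9/4  ⇒  (0, 1, 2/3, 1)
     R0 -= 1/4·R1  ⇒  (1, 0, 1/3, -1)
     R2 -= -1/4·R1  ⇒  (0, 0, -7/3, 2)
     R3 -= 11/4·R1  ⇒  (0, 0, -7/3, 0)
[3] R2 /= -7/3  ⇒  (0, 0, 1, -6/7)
     R0 -= 1/3·R2  ⇒  (1, 0, 0, -5/7)
     R1 -= 2/3·R2  ⇒  (0, 1, 0, 11/7)
     R3 -= -7/3·R2  ⇒  (0, 0, 0, -2)
[4] R3 /= -2  ⇒  (0, 0, 0, 1)
     R0 -= -5/7·R3  ⇒  (1, 0, 0, 0)
     R1 -= 11/7·R3  ⇒  (0, 1, 0, 0)
     R2 -= -6/7·R3  ⇒  (0, 0, 1, 0)

pivot columns: 0, 1, 2, 3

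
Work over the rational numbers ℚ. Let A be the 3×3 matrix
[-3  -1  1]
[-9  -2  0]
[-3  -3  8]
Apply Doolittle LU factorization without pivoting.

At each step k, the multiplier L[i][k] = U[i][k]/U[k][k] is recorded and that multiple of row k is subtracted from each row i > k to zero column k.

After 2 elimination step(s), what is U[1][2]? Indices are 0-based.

U[1][2] = -3

Step 1: pivot at (0,0) is -3.
  row1 ← row1 − (3)·row0  ⇒  L[1][0]=3, U row1=(0, 1, -3)
  row2 ← row2 − (1)·row0  ⇒  L[2][0]=1, U row2=(0, -2, 7)
Step 2: pivot at (1,1) is 1.
  row2 ← row2 − (-2)·row1  ⇒  L[2][1]=-2, U row2=(0, 0, 1)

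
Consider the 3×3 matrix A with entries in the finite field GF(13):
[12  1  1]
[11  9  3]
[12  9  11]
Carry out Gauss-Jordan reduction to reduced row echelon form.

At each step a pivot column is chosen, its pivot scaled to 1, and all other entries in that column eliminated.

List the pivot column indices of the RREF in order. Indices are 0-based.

[1] R0 /= 12  ⇒  (1, 12, 12)
     R1 -= 11·R0  ⇒  (0, 7, 1)
     R2 -= 12·R0  ⇒  (0, 8, 10)
[2] R1 /= 7  ⇒  (0, 1, 2)
     R0 -= 12·R1  ⇒  (1, 0, 1)
     R2 -= 8·R1  ⇒  (0, 0, 7)
[3] R2 /= 7  ⇒  (0, 0, 1)
     R0 -= 1·R2  ⇒  (1, 0, 0)
     R1 -= 2·R2  ⇒  (0, 1, 0)

pivot columns: 0, 1, 2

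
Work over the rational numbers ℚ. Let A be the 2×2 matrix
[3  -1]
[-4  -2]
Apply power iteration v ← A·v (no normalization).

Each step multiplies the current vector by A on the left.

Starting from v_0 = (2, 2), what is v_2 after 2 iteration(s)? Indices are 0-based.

v_0 = (2, 2).
v_1 = A·v_0 = (4, -12).
v_2 = A·v_1 = (24, 8).

v_2 = (24, 8)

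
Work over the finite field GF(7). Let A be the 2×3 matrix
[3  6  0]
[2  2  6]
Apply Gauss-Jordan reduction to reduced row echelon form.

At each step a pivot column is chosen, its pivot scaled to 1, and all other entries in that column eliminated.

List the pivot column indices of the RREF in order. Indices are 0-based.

pivot columns: 0, 1

step 1: normalize row 0 (÷3) = (1, 2, 0)
  row 1: subtract 2×row0 = (0, 5, 6)
step 2: normalize row 1 (÷5) = (0, 1, 4)
  row 0: subtract 2×row1 = (1, 0, 6)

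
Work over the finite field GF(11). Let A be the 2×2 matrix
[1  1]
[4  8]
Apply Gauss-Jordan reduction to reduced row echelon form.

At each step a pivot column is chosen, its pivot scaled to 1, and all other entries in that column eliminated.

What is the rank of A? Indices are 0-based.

[1] R0 /= 1  ⇒  (1, 1)
     R1 -= 4·R0  ⇒  (0, 4)
[2] R1 /= 4  ⇒  (0, 1)
     R0 -= 1·R1  ⇒  (1, 0)

rank = 2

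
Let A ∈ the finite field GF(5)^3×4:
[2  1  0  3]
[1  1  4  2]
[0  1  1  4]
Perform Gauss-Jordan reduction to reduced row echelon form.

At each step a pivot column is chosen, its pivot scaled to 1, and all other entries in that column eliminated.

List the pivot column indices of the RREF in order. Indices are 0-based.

pivot columns: 0, 1, 2

step 1: normalize row 0 (÷2) = (1, 3, 0, 4)
  row 1: subtract 1×row0 = (0, 3, 4, 3)
step 2: normalize row 1 (÷3) = (0, 1, 3, 1)
  row 0: subtract 3×row1 = (1, 0, 1, 1)
  row 2: subtract 1×row1 = (0, 0, 3, 3)
step 3: normalize row 2 (÷3) = (0, 0, 1, 1)
  row 0: subtract 1×row2 = (1, 0, 0, 0)
  row 1: subtract 3×row2 = (0, 1, 0, 3)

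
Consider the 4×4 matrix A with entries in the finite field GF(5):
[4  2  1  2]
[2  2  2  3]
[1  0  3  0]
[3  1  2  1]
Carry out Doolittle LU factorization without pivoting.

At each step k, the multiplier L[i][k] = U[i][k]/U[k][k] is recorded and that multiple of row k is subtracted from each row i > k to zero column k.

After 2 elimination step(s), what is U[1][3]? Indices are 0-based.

U[1][3] = 2

[col 0] pivot 4
  R1 -= 3*R0 → (0, 1, 4, 2)  (L[1][0] := 3)
  R2 -= 4*R0 → (0, 2, 4, 2)  (L[2][0] := 4)
  R3 -= 2*R0 → (0, 2, 0, 2)  (L[3][0] := 2)
[col 1] pivot 1
  R2 -= 2*R1 → (0, 0, 1, 3)  (L[2][1] := 2)
  R3 -= 2*R1 → (0, 0, 2, 3)  (L[3][1] := 2)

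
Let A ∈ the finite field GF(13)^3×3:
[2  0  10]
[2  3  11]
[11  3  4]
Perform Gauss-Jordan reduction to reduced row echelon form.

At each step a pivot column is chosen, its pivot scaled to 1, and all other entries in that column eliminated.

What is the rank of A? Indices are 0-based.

rank = 2

pivot(0,0)=2: scale R0 → (1, 0, 5)
  clear (1,0): R1 −= (2)R0 → (0, 3, 1)
  clear (2,0): R2 −= (11)R0 → (0, 3, 1)
pivot(1,1)=3: scale R1 → (0, 1, 9)
  clear (2,1): R2 −= (3)R1 → (0, 0, 0)
col 2: no nonzero at/below row 2; advance.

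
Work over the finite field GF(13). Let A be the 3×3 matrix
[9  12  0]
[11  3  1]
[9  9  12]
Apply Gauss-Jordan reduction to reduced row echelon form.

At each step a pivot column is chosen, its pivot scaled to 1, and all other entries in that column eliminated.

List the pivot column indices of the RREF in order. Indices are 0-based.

step 1: normalize row 0 (÷9) = (1, 10, 0)
  row 1: subtract 11×row0 = (0, 10, 1)
  row 2: subtract 9×row0 = (0, 10, 12)
step 2: normalize row 1 (÷10) = (0, 1, 4)
  row 0: subtract 10×row1 = (1, 0, 12)
  row 2: subtract 10×row1 = (0, 0, 11)
step 3: normalize row 2 (÷11) = (0, 0, 1)
  row 0: subtract 12×row2 = (1, 0, 0)
  row 1: subtract 4×row2 = (0, 1, 0)

pivot columns: 0, 1, 2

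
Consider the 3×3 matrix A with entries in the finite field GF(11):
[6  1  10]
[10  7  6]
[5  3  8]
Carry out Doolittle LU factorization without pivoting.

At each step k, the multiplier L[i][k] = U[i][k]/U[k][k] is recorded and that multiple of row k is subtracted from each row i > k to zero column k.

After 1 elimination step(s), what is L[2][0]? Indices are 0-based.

L[2][0] = 10

Step 1: pivot at (0,0) is 6.
  row1 ← row1 − (9)·row0  ⇒  L[1][0]=9, U row1=(0, 9, 4)
  row2 ← row2 − (10)·row0  ⇒  L[2][0]=10, U row2=(0, 4, 7)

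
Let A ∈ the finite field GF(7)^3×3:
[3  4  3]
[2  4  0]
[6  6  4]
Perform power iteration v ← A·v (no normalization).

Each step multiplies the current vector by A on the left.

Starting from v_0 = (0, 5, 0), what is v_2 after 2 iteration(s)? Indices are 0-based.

v_2 = (6, 1, 3)

v_0 = (0, 5, 0).
v_1 = A·v_0 = (6, 6, 2).
v_2 = A·v_1 = (6, 1, 3).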